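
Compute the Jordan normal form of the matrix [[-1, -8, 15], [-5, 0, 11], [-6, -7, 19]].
The characteristic polynomial is det(xI - A) = (x - 6)^3, so the eigenvalues are 6 (algebraic multiplicity 3).

For λ = 6: rank(A - 6I) = 2, rank((A - 6I)^2) = 1, rank((A - 6I)^3) = 0. The eigenspace has dimension 3 - 2 = 1, so there is 1 Jordan block; the rank sequence gives block sizes [3].

Assembling the blocks gives the Jordan form J above.

J = [[6, 1, 0], [0, 6, 1], [0, 0, 6]]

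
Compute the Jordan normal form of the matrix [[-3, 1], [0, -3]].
J = [[-3, 1], [0, -3]]

The characteristic polynomial is det(xI - A) = (x + 3)^2, so the eigenvalues are -3 (algebraic multiplicity 2).

For λ = -3: rank(A + 3I) = 1, rank((A + 3I)^2) = 0. The eigenspace has dimension 2 - 1 = 1, so there is 1 Jordan block; the rank sequence gives block sizes [2].

Assembling the blocks gives the Jordan form J above.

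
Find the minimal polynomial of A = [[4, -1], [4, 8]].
The characteristic polynomial factors as (x - 6)^2. The minimal polynomial is ∏(x - λ)^{k_λ} where k_λ is the size of the largest Jordan block at λ.

For λ = 6: rank(A - 6I) = 1, and the largest Jordan block has size 2 (the smallest k with rank((A - 6I)^k) = rank((A - 6I)^(k+1))).

So m_A(x) = (x - 6)^2.

m_A(x) = (x - 6)^2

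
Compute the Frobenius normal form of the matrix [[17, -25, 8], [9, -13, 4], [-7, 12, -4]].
R = [[0, 0, 4], [1, 0, 4], [0, 1, 0]]

The invariant factors of A (the non-unit diagonal entries of the Smith normal form of xI - A over ℚ[x]) are x^3 - 4x - 4, each dividing the next. The characteristic polynomial is their product, x^3 - 4x - 4.

The rational canonical form is the block-diagonal matrix of companion matrices C(f_i):
R = [[0, 0, 4], [1, 0, 4], [0, 1, 0]].

Note the characteristic polynomial does not split into linear factors over ℚ, so A has no Jordan form over ℚ; the rational canonical form exists over any field.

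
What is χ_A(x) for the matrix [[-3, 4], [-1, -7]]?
xI - A = [[x + 3, -4], [1, x + 7]].

Expanding det(xI - A) along the first row:
det(xI - A) = + (x + 3)·det([[x + 7]]) - (-4)·det([[1]]).

Evaluating gives χ_A(x) = x^2 + 10x + 25 = (x + 5)^2.

χ_A(x) = (x + 5)^2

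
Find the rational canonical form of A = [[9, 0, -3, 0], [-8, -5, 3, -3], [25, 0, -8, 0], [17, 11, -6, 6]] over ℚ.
The invariant factors of A (the non-unit diagonal entries of the Smith normal form of xI - A over ℚ[x]) are x^2 - x + 3, x^2 - x + 3, each dividing the next. The characteristic polynomial is their product, (x^2 - x + 3)^2.

The rational canonical form is the block-diagonal matrix of companion matrices C(f_i):
R = [[0, -3, 0, 0], [1, 1, 0, 0], [0, 0, 0, -3], [0, 0, 1, 1]].

Note the characteristic polynomial does not split into linear factors over ℚ, so A has no Jordan form over ℚ; the rational canonical form exists over any field.

R = [[0, -3, 0, 0], [1, 1, 0, 0], [0, 0, 0, -3], [0, 0, 1, 1]]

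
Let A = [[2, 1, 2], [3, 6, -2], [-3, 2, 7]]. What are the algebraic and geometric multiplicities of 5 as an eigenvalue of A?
algebraic multiplicity 3, geometric multiplicity 1

The characteristic polynomial is (x - 5)^3, so the factor x - 5 appears with exponent 3: the algebraic multiplicity is 3.

rank(A - 5I) = 2, so the eigenspace has dimension 3 - 2 = 1: the geometric multiplicity is 1.

Since 1 < 3, A is not diagonalizable.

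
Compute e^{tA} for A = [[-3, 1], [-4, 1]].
A has Jordan form J = [[-1, 1], [0, -1]] with A = PJP^{-1}, so e^{tA} = P e^{tJ} P^{-1}.

For a Jordan block J_k(λ), e^{tJ_k(λ)} = e^{λt} · (I + tN + t^2 N^2/2! + ... + t^{k-1} N^{k-1}/(k-1)!) where N is the nilpotent superdiagonal part.

Assembling the blocks and conjugating back gives the entries of e^{tA} as shown above.

e^{tA} = [[(1 - 2*t)*e^{-t}, t*e^{-t}], [-4*t*e^{-t}, (2*t + 1)*e^{-t}]]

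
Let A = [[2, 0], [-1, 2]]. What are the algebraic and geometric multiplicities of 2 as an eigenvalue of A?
algebraic multiplicity 2, geometric multiplicity 1

The characteristic polynomial is (x - 2)^2, so the factor x - 2 appears with exponent 2: the algebraic multiplicity is 2.

rank(A - 2I) = 1, so the eigenspace has dimension 2 - 1 = 1: the geometric multiplicity is 1.

Since 1 < 2, A is not diagonalizable.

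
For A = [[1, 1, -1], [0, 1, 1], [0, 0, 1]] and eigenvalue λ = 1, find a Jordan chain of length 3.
We seek v_1 ∈ ker((A - I)^3) \ ker((A - I)^2), then set v_{i+1} = (A - I) v_i.

One such chain is v_1 = [[-2, 2, 1]]^T, v_2 = [[1, 1, 0]]^T, v_3 = [[1, 0, 0]]^T. Check: (A - I) v_3 = [[0, 0, 0]]^T = 0.

v_1 = [[-2, 2, 1]]^T, v_2 = [[1, 1, 0]]^T, v_3 = [[1, 0, 0]]^T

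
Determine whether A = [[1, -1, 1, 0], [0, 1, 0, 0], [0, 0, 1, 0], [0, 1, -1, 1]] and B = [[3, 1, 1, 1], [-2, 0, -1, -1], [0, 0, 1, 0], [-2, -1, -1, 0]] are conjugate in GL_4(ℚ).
Yes.

Two matrices over a field are similar if and only if they have the same invariant factors.

Both A and B have characteristic polynomial (x - 1)^4 and minimal polynomial (x - 1)^2. Computing further, both have invariant factors x - 1, x - 1, (x - 1)^2. Hence A and B are similar.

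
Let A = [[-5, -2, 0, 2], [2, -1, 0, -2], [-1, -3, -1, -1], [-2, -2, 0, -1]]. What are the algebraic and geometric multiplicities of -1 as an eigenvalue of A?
algebraic multiplicity 2, geometric multiplicity 1

The characteristic polynomial is (x + 1)^2(x + 3)^2, so the factor x + 1 appears with exponent 2: the algebraic multiplicity is 2.

rank(A + I) = 3, so the eigenspace has dimension 4 - 3 = 1: the geometric multiplicity is 1.

Since 1 < 2, A is not diagonalizable.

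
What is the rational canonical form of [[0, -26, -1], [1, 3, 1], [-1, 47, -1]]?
R = [[0, 0, -50], [1, 0, 25], [0, 1, 2]]

The invariant factors of A (the non-unit diagonal entries of the Smith normal form of xI - A over ℚ[x]) are (x - 5)(x - 2)(x + 5), each dividing the next. The characteristic polynomial is their product, (x - 5)(x - 2)(x + 5).

The rational canonical form is the block-diagonal matrix of companion matrices C(f_i):
R = [[0, 0, -50], [1, 0, 25], [0, 1, 2]].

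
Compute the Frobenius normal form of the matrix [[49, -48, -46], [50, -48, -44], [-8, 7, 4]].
R = [[0, 0, -48], [1, 0, 8], [0, 1, 5]]

The invariant factors of A (the non-unit diagonal entries of the Smith normal form of xI - A over ℚ[x]) are (x - 4)^2(x + 3), each dividing the next. The characteristic polynomial is their product, (x - 4)^2(x + 3).

The rational canonical form is the block-diagonal matrix of companion matrices C(f_i):
R = [[0, 0, -48], [1, 0, 8], [0, 1, 5]].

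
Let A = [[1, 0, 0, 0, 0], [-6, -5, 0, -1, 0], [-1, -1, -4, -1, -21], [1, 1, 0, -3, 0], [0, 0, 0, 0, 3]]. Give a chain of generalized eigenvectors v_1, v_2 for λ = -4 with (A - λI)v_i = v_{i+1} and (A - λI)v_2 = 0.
We seek v_1 ∈ ker((A + 4I)^2) \ ker(A + 4I), then set v_{i+1} = (A + 4I) v_i.

One such chain is v_1 = [[0, 1, 1, 0, 0]]^T, v_2 = [[0, -1, -1, 1, 0]]^T. Check: (A + 4I) v_2 = [[0, 0, 0, 0, 0]]^T = 0.

v_1 = [[0, 1, 1, 0, 0]]^T, v_2 = [[0, -1, -1, 1, 0]]^T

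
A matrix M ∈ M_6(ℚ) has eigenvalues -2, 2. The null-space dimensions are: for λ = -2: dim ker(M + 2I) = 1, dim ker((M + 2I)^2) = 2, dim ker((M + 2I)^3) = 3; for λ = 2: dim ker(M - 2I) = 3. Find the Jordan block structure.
λ = -2: successive nullity increments [1, 1, 1] count blocks of size ≥ k; block sizes are [3].
λ = 2: successive nullity increments [3] count blocks of size ≥ k; block sizes are [1, 1, 1].

Jordan blocks: (-2, 3), (2, 1), (2, 1), (2, 1)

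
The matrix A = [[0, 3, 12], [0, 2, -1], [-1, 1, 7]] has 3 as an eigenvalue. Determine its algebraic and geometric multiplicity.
The characteristic polynomial is (x - 3)^3, so the factor x - 3 appears with exponent 3: the algebraic multiplicity is 3.

rank(A - 3I) = 2, so the eigenspace has dimension 3 - 2 = 1: the geometric multiplicity is 1.

Since 1 < 3, A is not diagonalizable.

algebraic multiplicity 3, geometric multiplicity 1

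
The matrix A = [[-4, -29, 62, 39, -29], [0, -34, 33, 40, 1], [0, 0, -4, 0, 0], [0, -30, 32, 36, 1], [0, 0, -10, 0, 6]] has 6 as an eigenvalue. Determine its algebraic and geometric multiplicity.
The characteristic polynomial is (x - 6)^2(x + 4)^3, so the factor x - 6 appears with exponent 2: the algebraic multiplicity is 2.

rank(A - 6I) = 4, so the eigenspace has dimension 5 - 4 = 1: the geometric multiplicity is 1.

Since 1 < 2, A is not diagonalizable.

algebraic multiplicity 2, geometric multiplicity 1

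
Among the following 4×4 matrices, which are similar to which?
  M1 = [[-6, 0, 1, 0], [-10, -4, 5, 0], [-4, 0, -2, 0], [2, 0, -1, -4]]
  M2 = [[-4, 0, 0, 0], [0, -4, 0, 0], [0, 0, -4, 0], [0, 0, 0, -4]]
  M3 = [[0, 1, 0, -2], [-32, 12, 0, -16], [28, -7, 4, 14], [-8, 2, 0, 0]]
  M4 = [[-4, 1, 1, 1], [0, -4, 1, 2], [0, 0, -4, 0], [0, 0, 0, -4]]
4 classes: {M1}, {M2}, {M3}, {M4}

Characteristic polynomials: χ_{M1} = (x + 4)^4, χ_{M2} = (x + 4)^4, χ_{M3} = (x - 4)^4, χ_{M4} = (x + 4)^4.

{M1}: invariant factors x + 4, x + 4, (x + 4)^2.

{M2}: invariant factors x + 4, x + 4, x + 4, x + 4.

{M3}: invariant factors x - 4, x - 4, (x - 4)^2.

{M4}: invariant factors x + 4, (x + 4)^3.

Matrices are similar if and only if their invariant-factor lists agree; the partition into similarity classes is {M1}, {M2}, {M3}, {M4}.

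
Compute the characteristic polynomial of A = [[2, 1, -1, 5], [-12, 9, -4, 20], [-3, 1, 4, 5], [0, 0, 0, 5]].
χ_A(x) = (x - 5)^4

xI - A = [[x - 2, -1, 1, -5], [12, x - 9, 4, -20], [3, -1, x - 4, -5], [0, 0, 0, x - 5]].

Expanding det(xI - A) along the first row:
det(xI - A) = + (x - 2)·det([[x - 9, 4, -20], [-1, x - 4, -5], [0, 0, x - 5]]) - (-1)·det([[12, 4, -20], [3, x - 4, -5], [0, 0, x - 5]]) + (1)·det([[12, x - 9, -20], [3, -1, -5], [0, 0, x - 5]]) - (-5)·det([[12, x - 9, 4], [3, -1, x - 4], [0, 0, 0]]).

Evaluating gives χ_A(x) = x^4 - 20x^3 + 150x^2 - 500x + 625 = (x - 5)^4.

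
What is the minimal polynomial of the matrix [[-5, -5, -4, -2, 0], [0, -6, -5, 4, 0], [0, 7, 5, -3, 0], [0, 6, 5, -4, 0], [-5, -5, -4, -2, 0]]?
The characteristic polynomial factors as x^3(x + 5)^2. The minimal polynomial is ∏(x - λ)^{k_λ} where k_λ is the size of the largest Jordan block at λ.

For λ = -5: rank(A + 5I) = 4, and the largest Jordan block has size 2 (the smallest k with rank((A + 5I)^k) = rank((A + 5I)^(k+1))).
For λ = 0: rank(A) = 3, and the largest Jordan block has size 2 (the smallest k with rank(A^k) = rank(A^(k+1))).

So m_A(x) = x^2(x + 5)^2.

m_A(x) = x^2(x + 5)^2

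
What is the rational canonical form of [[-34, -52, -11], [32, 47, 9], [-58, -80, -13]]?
R = [[0, 0, -20], [1, 0, 21], [0, 1, 0]]

The invariant factors of A (the non-unit diagonal entries of the Smith normal form of xI - A over ℚ[x]) are (x - 4)(x - 1)(x + 5), each dividing the next. The characteristic polynomial is their product, (x - 4)(x - 1)(x + 5).

The rational canonical form is the block-diagonal matrix of companion matrices C(f_i):
R = [[0, 0, -20], [1, 0, 21], [0, 1, 0]].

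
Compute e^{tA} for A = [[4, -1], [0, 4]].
e^{tA} = [[e^{4*t}, -t*e^{4*t}], [0, e^{4*t}]]

A has Jordan form J = [[4, 1], [0, 4]] with A = PJP^{-1}, so e^{tA} = P e^{tJ} P^{-1}.

For a Jordan block J_k(λ), e^{tJ_k(λ)} = e^{λt} · (I + tN + t^2 N^2/2! + ... + t^{k-1} N^{k-1}/(k-1)!) where N is the nilpotent superdiagonal part.

Assembling the blocks and conjugating back gives the entries of e^{tA} as shown above.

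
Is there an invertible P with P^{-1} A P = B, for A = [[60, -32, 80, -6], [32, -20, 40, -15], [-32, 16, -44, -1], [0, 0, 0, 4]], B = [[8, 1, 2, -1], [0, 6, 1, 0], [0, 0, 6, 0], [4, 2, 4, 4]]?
trace(A) = 0 but trace(B) = 24. The trace is a similarity invariant, so A and B are not similar.

No.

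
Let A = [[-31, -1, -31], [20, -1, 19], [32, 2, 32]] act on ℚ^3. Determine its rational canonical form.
The invariant factors of A (the non-unit diagonal entries of the Smith normal form of xI - A over ℚ[x]) are (x - 3)(x - 2)(x + 5), each dividing the next. The characteristic polynomial is their product, (x - 3)(x - 2)(x + 5).

The rational canonical form is the block-diagonal matrix of companion matrices C(f_i):
R = [[0, 0, -30], [1, 0, 19], [0, 1, 0]].

R = [[0, 0, -30], [1, 0, 19], [0, 1, 0]]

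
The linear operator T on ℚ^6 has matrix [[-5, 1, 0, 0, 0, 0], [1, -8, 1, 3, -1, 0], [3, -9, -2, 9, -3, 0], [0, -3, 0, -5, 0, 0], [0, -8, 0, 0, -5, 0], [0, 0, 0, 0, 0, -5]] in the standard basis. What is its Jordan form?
J = [[-5, 1, 0, 0, 0, 0], [0, -5, 1, 0, 0, 0], [0, 0, -5, 0, 0, 0], [0, 0, 0, -5, 0, 0], [0, 0, 0, 0, -5, 0], [0, 0, 0, 0, 0, -5]]

The characteristic polynomial is det(xI - A) = (x + 5)^6, so the eigenvalues are -5 (algebraic multiplicity 6).

For λ = -5: rank(A + 5I) = 2, rank((A + 5I)^2) = 1, rank((A + 5I)^3) = 0. The eigenspace has dimension 6 - 2 = 4, so there are 4 Jordan blocks; the rank sequence gives block sizes [3, 1, 1, 1].

Assembling the blocks gives the Jordan form J above.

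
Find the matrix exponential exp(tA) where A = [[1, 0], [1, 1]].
A has Jordan form J = [[1, 1], [0, 1]] with A = PJP^{-1}, so e^{tA} = P e^{tJ} P^{-1}.

For a Jordan block J_k(λ), e^{tJ_k(λ)} = e^{λt} · (I + tN + t^2 N^2/2! + ... + t^{k-1} N^{k-1}/(k-1)!) where N is the nilpotent superdiagonal part.

Assembling the blocks and conjugating back gives the entries of e^{tA} as shown above.

e^{tA} = [[e^{t}, 0], [t*e^{t}, e^{t}]]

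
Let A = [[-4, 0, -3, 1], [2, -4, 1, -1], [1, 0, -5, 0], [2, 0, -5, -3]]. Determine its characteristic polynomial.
χ_A(x) = (x + 4)^4

xI - A = [[x + 4, 0, 3, -1], [-2, x + 4, -1, 1], [-1, 0, x + 5, 0], [-2, 0, 5, x + 3]].

Expanding det(xI - A) along the first row:
det(xI - A) = + (x + 4)·det([[x + 4, -1, 1], [0, x + 5, 0], [0, 5, x + 3]]) - (0)·det([[-2, -1, 1], [-1, x + 5, 0], [-2, 5, x + 3]]) + (3)·det([[-2, x + 4, 1], [-1, 0, 0], [-2, 0, x + 3]]) - (-1)·det([[-2, x + 4, -1], [-1, 0, x + 5], [-2, 0, 5]]).

Evaluating gives χ_A(x) = x^4 + 16x^3 + 96x^2 + 256x + 256 = (x + 4)^4.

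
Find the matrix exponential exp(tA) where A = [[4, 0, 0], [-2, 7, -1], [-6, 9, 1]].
e^{tA} = [[e^{4*t}, 0, 0], [-2*t*e^{4*t}, (3*t + 1)*e^{4*t}, -t*e^{4*t}], [-6*t*e^{4*t}, 9*t*e^{4*t}, (1 - 3*t)*e^{4*t}]]

A has Jordan form J = [[4, 1, 0], [0, 4, 0], [0, 0, 4]] with A = PJP^{-1}, so e^{tA} = P e^{tJ} P^{-1}.

For a Jordan block J_k(λ), e^{tJ_k(λ)} = e^{λt} · (I + tN + t^2 N^2/2! + ... + t^{k-1} N^{k-1}/(k-1)!) where N is the nilpotent superdiagonal part.

Assembling the blocks and conjugating back gives the entries of e^{tA} as shown above.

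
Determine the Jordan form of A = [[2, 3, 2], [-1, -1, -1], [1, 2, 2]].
J = [[1, 1, 0], [0, 1, 1], [0, 0, 1]]

The characteristic polynomial is det(xI - A) = (x - 1)^3, so the eigenvalues are 1 (algebraic multiplicity 3).

For λ = 1: rank(A - I) = 2, rank((A - I)^2) = 1, rank((A - I)^3) = 0. The eigenspace has dimension 3 - 2 = 1, so there is 1 Jordan block; the rank sequence gives block sizes [3].

Assembling the blocks gives the Jordan form J above.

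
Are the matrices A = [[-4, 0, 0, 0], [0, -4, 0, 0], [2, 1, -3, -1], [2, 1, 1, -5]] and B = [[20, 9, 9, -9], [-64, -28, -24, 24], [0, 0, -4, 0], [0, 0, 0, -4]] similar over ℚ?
Two matrices over a field are similar if and only if they have the same invariant factors.

Both A and B have characteristic polynomial (x + 4)^4 and minimal polynomial (x + 4)^2. Computing further, both have invariant factors x + 4, x + 4, (x + 4)^2. Hence A and B are similar.

Yes.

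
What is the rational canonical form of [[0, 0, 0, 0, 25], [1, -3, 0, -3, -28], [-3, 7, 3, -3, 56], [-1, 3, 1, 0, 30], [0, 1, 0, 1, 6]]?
R = [[0, 0, 0, 0, 25], [1, 0, 0, 0, -10], [0, 1, 0, 0, -19], [0, 0, 1, 0, -1], [0, 0, 0, 1, 6]]

The invariant factors of A (the non-unit diagonal entries of the Smith normal form of xI - A over ℚ[x]) are (x - 5)(x - 1)(x^3 - 4x - 5), each dividing the next. The characteristic polynomial is their product, (x - 5)(x - 1)(x^3 - 4x - 5).

The rational canonical form is the block-diagonal matrix of companion matrices C(f_i):
R = [[0, 0, 0, 0, 25], [1, 0, 0, 0, -10], [0, 1, 0, 0, -19], [0, 0, 1, 0, -1], [0, 0, 0, 1, 6]].

Note the characteristic polynomial does not split into linear factors over ℚ, so A has no Jordan form over ℚ; the rational canonical form exists over any field.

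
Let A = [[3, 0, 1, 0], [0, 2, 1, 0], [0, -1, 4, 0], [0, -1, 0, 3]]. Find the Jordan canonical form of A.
The characteristic polynomial is det(xI - A) = (x - 3)^4, so the eigenvalues are 3 (algebraic multiplicity 4).

For λ = 3: rank(A - 3I) = 2, rank((A - 3I)^2) = 1, rank((A - 3I)^3) = 0. The eigenspace has dimension 4 - 2 = 2, so there are 2 Jordan blocks; the rank sequence gives block sizes [3, 1].

Assembling the blocks gives the Jordan form J above.

J = [[3, 1, 0, 0], [0, 3, 1, 0], [0, 0, 3, 0], [0, 0, 0, 3]]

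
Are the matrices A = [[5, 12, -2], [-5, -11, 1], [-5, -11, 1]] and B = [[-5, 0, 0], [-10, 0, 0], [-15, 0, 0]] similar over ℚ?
No.

Both have characteristic polynomial x^2(x + 5), but the minimal polynomial of A is x^2(x + 5) while the minimal polynomial of B is x(x + 5). The minimal polynomial is a similarity invariant, so A and B are not similar.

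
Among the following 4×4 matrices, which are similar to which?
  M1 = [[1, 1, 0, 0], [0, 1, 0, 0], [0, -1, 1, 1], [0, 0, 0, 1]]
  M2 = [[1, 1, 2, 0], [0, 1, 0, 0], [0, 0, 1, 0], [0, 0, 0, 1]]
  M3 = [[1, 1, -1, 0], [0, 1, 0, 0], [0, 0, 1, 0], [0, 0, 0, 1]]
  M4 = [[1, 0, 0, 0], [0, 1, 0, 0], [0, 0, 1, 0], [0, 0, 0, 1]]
Characteristic polynomials: χ_{M1} = (x - 1)^4, χ_{M2} = (x - 1)^4, χ_{M3} = (x - 1)^4, χ_{M4} = (x - 1)^4.

{M1}: invariant factors (x - 1)^2, (x - 1)^2.

{M2, M3}: invariant factors x - 1, x - 1, (x - 1)^2.

{M4}: invariant factors x - 1, x - 1, x - 1, x - 1.

Matrices are similar if and only if their invariant-factor lists agree; the partition into similarity classes is {M1}, {M2, M3}, {M4}.

3 classes: {M1}, {M2, M3}, {M4}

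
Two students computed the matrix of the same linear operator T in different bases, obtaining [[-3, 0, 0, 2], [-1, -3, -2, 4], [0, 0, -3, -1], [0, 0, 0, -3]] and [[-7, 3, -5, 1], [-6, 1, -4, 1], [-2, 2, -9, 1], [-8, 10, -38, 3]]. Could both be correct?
Yes.

Two matrices over a field are similar if and only if they have the same invariant factors.

Both A and B have characteristic polynomial (x + 3)^4 and minimal polynomial (x + 3)^2. Computing further, both have invariant factors (x + 3)^2, (x + 3)^2. Hence A and B are similar.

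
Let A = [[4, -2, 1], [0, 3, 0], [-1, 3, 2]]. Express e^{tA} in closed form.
A has Jordan form J = [[3, 1, 0], [0, 3, 1], [0, 0, 3]] with A = PJP^{-1}, so e^{tA} = P e^{tJ} P^{-1}.

For a Jordan block J_k(λ), e^{tJ_k(λ)} = e^{λt} · (I + tN + t^2 N^2/2! + ... + t^{k-1} N^{k-1}/(k-1)!) where N is the nilpotent superdiagonal part.

Assembling the blocks and conjugating back gives the entries of e^{tA} as shown above.

e^{tA} = [[(t + 1)*e^{3*t}, t*(t - 4)*e^{3*t}/2, t*e^{3*t}], [0, e^{3*t}, 0], [-t*e^{3*t}, t*(6 - t)*e^{3*t}/2, (1 - t)*e^{3*t}]]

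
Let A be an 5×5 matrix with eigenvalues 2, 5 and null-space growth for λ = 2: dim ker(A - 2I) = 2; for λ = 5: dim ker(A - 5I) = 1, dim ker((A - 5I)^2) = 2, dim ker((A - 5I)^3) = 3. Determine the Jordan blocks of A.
Jordan blocks: (2, 1), (2, 1), (5, 3)

λ = 2: successive nullity increments [2] count blocks of size ≥ k; block sizes are [1, 1].
λ = 5: successive nullity increments [1, 1, 1] count blocks of size ≥ k; block sizes are [3].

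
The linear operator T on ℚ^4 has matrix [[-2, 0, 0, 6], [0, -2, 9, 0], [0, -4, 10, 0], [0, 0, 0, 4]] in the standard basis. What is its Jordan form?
J = [[-2, 0, 0, 0], [0, 4, 1, 0], [0, 0, 4, 0], [0, 0, 0, 4]]

The characteristic polynomial is det(xI - A) = (x - 4)^3(x + 2), so the eigenvalues are -2 (algebraic multiplicity 1), 4 (algebraic multiplicity 3).

For λ = -2: algebraic multiplicity 1 gives one 1×1 block.

For λ = 4: rank(A - 4I) = 2, rank((A - 4I)^2) = 1. The eigenspace has dimension 4 - 2 = 2, so there are 2 Jordan blocks; the rank sequence gives block sizes [2, 1].

Assembling the blocks gives the Jordan form J above.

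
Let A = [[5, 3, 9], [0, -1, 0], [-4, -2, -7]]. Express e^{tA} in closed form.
A has Jordan form J = [[-1, 1, 0], [0, -1, 0], [0, 0, -1]] with A = PJP^{-1}, so e^{tA} = P e^{tJ} P^{-1}.

For a Jordan block J_k(λ), e^{tJ_k(λ)} = e^{λt} · (I + tN + t^2 N^2/2! + ... + t^{k-1} N^{k-1}/(k-1)!) where N is the nilpotent superdiagonal part.

Assembling the blocks and conjugating back gives the entries of e^{tA} as shown above.

e^{tA} = [[(6*t + 1)*e^{-t}, 3*t*e^{-t}, 9*t*e^{-t}], [0, e^{-t}, 0], [-4*t*e^{-t}, -2*t*e^{-t}, (1 - 6*t)*e^{-t}]]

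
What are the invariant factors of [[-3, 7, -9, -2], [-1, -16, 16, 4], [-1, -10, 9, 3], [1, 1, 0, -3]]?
(x + 3)^3(x + 4)

The Jordan structure of A has elementary divisors (x + 4), (x + 3)^3. Arranging the block sizes at each eigenvalue in decreasing order and taking row products gives the invariant factors.

Invariant factors (smallest first, each dividing the next): (x + 3)^3(x + 4).

Check: the last factor (x + 3)^3(x + 4) is the minimal polynomial, and the product (x + 3)^3(x + 4) is the characteristic polynomial.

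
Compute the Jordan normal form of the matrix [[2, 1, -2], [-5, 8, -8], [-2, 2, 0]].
The characteristic polynomial is det(xI - A) = (x - 4)(x - 3)^2, so the eigenvalues are 3 (algebraic multiplicity 2), 4 (algebraic multiplicity 1).

For λ = 3: rank(A - 3I) = 2, rank((A - 3I)^2) = 1. The eigenspace has dimension 3 - 2 = 1, so there is 1 Jordan block; the rank sequence gives block sizes [2].

For λ = 4: algebraic multiplicity 1 gives one 1×1 block.

Assembling the blocks gives the Jordan form J above.

J = [[3, 1, 0], [0, 3, 0], [0, 0, 4]]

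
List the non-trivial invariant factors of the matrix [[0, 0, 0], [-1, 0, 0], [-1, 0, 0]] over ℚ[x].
The Jordan structure of A has elementary divisors x^2, x. Arranging the block sizes at each eigenvalue in decreasing order and taking row products gives the invariant factors.

Invariant factors (smallest first, each dividing the next): x, x^2.

Check: the last factor x^2 is the minimal polynomial, and the product x^3 is the characteristic polynomial.

x, x^2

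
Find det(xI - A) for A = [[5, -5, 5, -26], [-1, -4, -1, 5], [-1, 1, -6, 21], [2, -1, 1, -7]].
χ_A(x) = (x + 1)^2(x + 5)^2

xI - A = [[x - 5, 5, -5, 26], [1, x + 4, 1, -5], [1, -1, x + 6, -21], [-2, 1, -1, x + 7]].

Expanding det(xI - A) along the first row:
det(xI - A) = + (x - 5)·det([[x + 4, 1, -5], [-1, x + 6, -21], [1, -1, x + 7]]) - (5)·det([[1, 1, -5], [1, x + 6, -21], [-2, -1, x + 7]]) + (-5)·det([[1, x + 4, -5], [1, -1, -21], [-2, 1, x + 7]]) - (26)·det([[1, x + 4, 1], [1, -1, x + 6], [-2, 1, -1]]).

Evaluating gives χ_A(x) = x^4 + 12x^3 + 46x^2 + 60x + 25 = (x + 1)^2(x + 5)^2.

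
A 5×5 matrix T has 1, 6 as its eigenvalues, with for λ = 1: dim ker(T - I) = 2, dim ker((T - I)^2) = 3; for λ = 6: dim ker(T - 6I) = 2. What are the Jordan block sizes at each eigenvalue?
λ = 1: successive nullity increments [2, 1] count blocks of size ≥ k; block sizes are [2, 1].
λ = 6: successive nullity increments [2] count blocks of size ≥ k; block sizes are [1, 1].

Jordan blocks: (1, 2), (1, 1), (6, 1), (6, 1)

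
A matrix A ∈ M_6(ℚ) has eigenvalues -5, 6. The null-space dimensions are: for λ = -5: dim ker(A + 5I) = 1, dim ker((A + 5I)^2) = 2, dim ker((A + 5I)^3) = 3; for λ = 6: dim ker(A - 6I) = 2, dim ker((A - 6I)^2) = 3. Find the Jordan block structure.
Jordan blocks: (-5, 3), (6, 2), (6, 1)

λ = -5: successive nullity increments [1, 1, 1] count blocks of size ≥ k; block sizes are [3].
λ = 6: successive nullity increments [2, 1] count blocks of size ≥ k; block sizes are [2, 1].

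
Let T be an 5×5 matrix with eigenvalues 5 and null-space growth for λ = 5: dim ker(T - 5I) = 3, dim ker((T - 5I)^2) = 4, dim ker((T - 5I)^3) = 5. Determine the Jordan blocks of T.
λ = 5: successive nullity increments [3, 1, 1] count blocks of size ≥ k; block sizes are [3, 1, 1].

Jordan blocks: (5, 3), (5, 1), (5, 1)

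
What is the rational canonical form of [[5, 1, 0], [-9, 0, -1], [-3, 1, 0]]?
R = [[0, 0, 8], [1, 0, -10], [0, 1, 5]]

The invariant factors of A (the non-unit diagonal entries of the Smith normal form of xI - A over ℚ[x]) are (x - 2)(x^2 - 3x + 4), each dividing the next. The characteristic polynomial is their product, (x - 2)(x^2 - 3x + 4).

The rational canonical form is the block-diagonal matrix of companion matrices C(f_i):
R = [[0, 0, 8], [1, 0, -10], [0, 1, 5]].

Note the characteristic polynomial does not split into linear factors over ℚ, so A has no Jordan form over ℚ; the rational canonical form exists over any field.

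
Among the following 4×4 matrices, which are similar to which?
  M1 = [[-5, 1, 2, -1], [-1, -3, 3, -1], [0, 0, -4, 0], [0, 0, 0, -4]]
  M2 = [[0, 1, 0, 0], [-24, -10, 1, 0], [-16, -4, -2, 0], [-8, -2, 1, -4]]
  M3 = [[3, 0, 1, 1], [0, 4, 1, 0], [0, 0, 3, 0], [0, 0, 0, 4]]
Characteristic polynomials: χ_{M1} = (x + 4)^4, χ_{M2} = (x + 4)^4, χ_{M3} = (x - 4)^2(x - 3)^2.

{M1, M2}: invariant factors x + 4, (x + 4)^3.

{M3}: invariant factors x - 4, (x - 4)(x - 3)^2.

Matrices are similar if and only if their invariant-factor lists agree; the partition into similarity classes is {M1, M2}, {M3}.

2 classes: {M1, M2}, {M3}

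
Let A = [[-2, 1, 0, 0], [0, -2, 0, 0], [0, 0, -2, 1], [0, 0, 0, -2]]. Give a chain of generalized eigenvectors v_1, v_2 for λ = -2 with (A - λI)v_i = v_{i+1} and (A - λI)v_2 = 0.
v_1 = [[0, 1, -1, 0]]^T, v_2 = [[1, 0, 0, 0]]^T

We seek v_1 ∈ ker((A + 2I)^2) \ ker(A + 2I), then set v_{i+1} = (A + 2I) v_i.

One such chain is v_1 = [[0, 1, -1, 0]]^T, v_2 = [[1, 0, 0, 0]]^T. Check: (A + 2I) v_2 = [[0, 0, 0, 0]]^T = 0.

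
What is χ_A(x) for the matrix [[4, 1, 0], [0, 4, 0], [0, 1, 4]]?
χ_A(x) = (x - 4)^3

xI - A = [[x - 4, -1, 0], [0, x - 4, 0], [0, -1, x - 4]].

Expanding det(xI - A) along the first row:
det(xI - A) = + (x - 4)·det([[x - 4, 0], [-1, x - 4]]) - (-1)·det([[0, 0], [0, x - 4]]) + (0)·det([[0, x - 4], [0, -1]]).

Evaluating gives χ_A(x) = x^3 - 12x^2 + 48x - 64 = (x - 4)^3.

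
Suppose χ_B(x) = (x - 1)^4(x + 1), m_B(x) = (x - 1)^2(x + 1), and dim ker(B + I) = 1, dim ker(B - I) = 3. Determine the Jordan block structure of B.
Jordan blocks: (-1, 1), (1, 2), (1, 1), (1, 1)

λ = -1: algebraic multiplicity 1 (exponent in χ_B), largest block size 1 (exponent in m_B), 1 block (geometric multiplicity). This forces block sizes [1].
λ = 1: algebraic multiplicity 4 (exponent in χ_B), largest block size 2 (exponent in m_B), 3 blocks (geometric multiplicity). These force block sizes [2, 1, 1].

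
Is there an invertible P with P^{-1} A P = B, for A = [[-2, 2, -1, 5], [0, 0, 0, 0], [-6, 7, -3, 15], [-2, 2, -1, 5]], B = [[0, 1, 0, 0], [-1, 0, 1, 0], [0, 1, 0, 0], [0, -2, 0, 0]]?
Yes.

Two matrices over a field are similar if and only if they have the same invariant factors.

Both A and B have characteristic polynomial x^4 and minimal polynomial x^3. Computing further, both have invariant factors x, x^3. Hence A and B are similar.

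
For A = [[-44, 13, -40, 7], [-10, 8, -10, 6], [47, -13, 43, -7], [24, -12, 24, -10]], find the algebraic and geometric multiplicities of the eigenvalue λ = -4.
algebraic multiplicity 2, geometric multiplicity 1

The characteristic polynomial is (x - 3)(x - 2)(x + 4)^2, so the factor x + 4 appears with exponent 2: the algebraic multiplicity is 2.

rank(A + 4I) = 3, so the eigenspace has dimension 4 - 3 = 1: the geometric multiplicity is 1.

Since 1 < 2, A is not diagonalizable.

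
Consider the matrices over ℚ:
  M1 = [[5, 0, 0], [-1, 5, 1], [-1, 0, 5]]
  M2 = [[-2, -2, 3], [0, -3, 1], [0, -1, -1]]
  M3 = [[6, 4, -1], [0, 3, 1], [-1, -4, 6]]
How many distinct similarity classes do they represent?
2 classes: {M1, M3}, {M2}

Characteristic polynomials: χ_{M1} = (x - 5)^3, χ_{M2} = (x + 2)^3, χ_{M3} = (x - 5)^3.

{M1, M3}: invariant factors (x - 5)^3.

{M2}: invariant factors (x + 2)^3.

Matrices are similar if and only if their invariant-factor lists agree; the partition into similarity classes is {M1, M3}, {M2}.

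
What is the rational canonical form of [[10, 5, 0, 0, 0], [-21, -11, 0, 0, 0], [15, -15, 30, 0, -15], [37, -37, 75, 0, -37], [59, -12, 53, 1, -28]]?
R = [[0, 5, 0, 0, 0], [1, -1, 0, 0, 0], [0, 0, 0, 0, -15], [0, 0, 1, 0, 8], [0, 0, 0, 1, 2]]

The invariant factors of A (the non-unit diagonal entries of the Smith normal form of xI - A over ℚ[x]) are x^2 + x - 5, (x - 3)(x^2 + x - 5), each dividing the next. The characteristic polynomial is their product, (x - 3)(x^2 + x - 5)^2.

The rational canonical form is the block-diagonal matrix of companion matrices C(f_i):
R = [[0, 5, 0, 0, 0], [1, -1, 0, 0, 0], [0, 0, 0, 0, -15], [0, 0, 1, 0, 8], [0, 0, 0, 1, 2]].

Note the characteristic polynomial does not split into linear factors over ℚ, so A has no Jordan form over ℚ; the rational canonical form exists over any field.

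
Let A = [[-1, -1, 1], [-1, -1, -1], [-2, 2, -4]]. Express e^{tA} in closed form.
A has Jordan form J = [[-2, 1, 0], [0, -2, 0], [0, 0, -2]] with A = PJP^{-1}, so e^{tA} = P e^{tJ} P^{-1}.

For a Jordan block J_k(λ), e^{tJ_k(λ)} = e^{λt} · (I + tN + t^2 N^2/2! + ... + t^{k-1} N^{k-1}/(k-1)!) where N is the nilpotent superdiagonal part.

Assembling the blocks and conjugating back gives the entries of e^{tA} as shown above.

e^{tA} = [[(t + 1)*e^{-2*t}, -t*e^{-2*t}, t*e^{-2*t}], [-t*e^{-2*t}, (t + 1)*e^{-2*t}, -t*e^{-2*t}], [-2*t*e^{-2*t}, 2*t*e^{-2*t}, (1 - 2*t)*e^{-2*t}]]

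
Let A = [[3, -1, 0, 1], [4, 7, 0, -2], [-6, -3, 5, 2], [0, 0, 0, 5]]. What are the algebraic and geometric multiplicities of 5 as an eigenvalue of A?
The characteristic polynomial is (x - 5)^4, so the factor x - 5 appears with exponent 4: the algebraic multiplicity is 4.

rank(A - 5I) = 2, so the eigenspace has dimension 4 - 2 = 2: the geometric multiplicity is 2.

Since 2 < 4, A is not diagonalizable.

algebraic multiplicity 4, geometric multiplicity 2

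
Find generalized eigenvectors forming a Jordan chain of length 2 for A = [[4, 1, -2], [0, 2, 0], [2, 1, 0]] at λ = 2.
v_1 = [[-1, 9, 3]]^T, v_2 = [[1, 0, 1]]^T

We seek v_1 ∈ ker((A - 2I)^2) \ ker(A - 2I), then set v_{i+1} = (A - 2I) v_i.

One such chain is v_1 = [[-1, 9, 3]]^T, v_2 = [[1, 0, 1]]^T. Check: (A - 2I) v_2 = [[0, 0, 0]]^T = 0.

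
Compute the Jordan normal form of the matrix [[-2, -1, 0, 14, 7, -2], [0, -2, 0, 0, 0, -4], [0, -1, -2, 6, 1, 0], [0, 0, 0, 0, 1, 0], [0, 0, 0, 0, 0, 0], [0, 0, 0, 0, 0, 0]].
The characteristic polynomial is det(xI - A) = x^3(x + 2)^3, so the eigenvalues are -2 (algebraic multiplicity 3), 0 (algebraic multiplicity 3).

For λ = -2: rank(A + 2I) = 4, rank((A + 2I)^2) = 3. The eigenspace has dimension 6 - 4 = 2, so there are 2 Jordan blocks; the rank sequence gives block sizes [2, 1].

For λ = 0: rank(A) = 4, rank(A^2) = 3. The eigenspace has dimension 6 - 4 = 2, so there are 2 Jordan blocks; the rank sequence gives block sizes [2, 1].

Assembling the blocks gives the Jordan form J above.

J = [[-2, 1, 0, 0, 0, 0], [0, -2, 0, 0, 0, 0], [0, 0, -2, 0, 0, 0], [0, 0, 0, 0, 1, 0], [0, 0, 0, 0, 0, 0], [0, 0, 0, 0, 0, 0]]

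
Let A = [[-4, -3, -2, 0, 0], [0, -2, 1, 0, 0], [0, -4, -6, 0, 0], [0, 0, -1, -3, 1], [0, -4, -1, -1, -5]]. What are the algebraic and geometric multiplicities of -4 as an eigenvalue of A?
The characteristic polynomial is (x + 4)^5, so the factor x + 4 appears with exponent 5: the algebraic multiplicity is 5.

rank(A + 4I) = 3, so the eigenspace has dimension 5 - 3 = 2: the geometric multiplicity is 2.

Since 2 < 5, A is not diagonalizable.

algebraic multiplicity 5, geometric multiplicity 2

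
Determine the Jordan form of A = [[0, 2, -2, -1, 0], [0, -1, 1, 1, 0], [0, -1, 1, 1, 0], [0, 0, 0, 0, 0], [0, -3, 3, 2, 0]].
J = [[0, 1, 0, 0, 0], [0, 0, 0, 0, 0], [0, 0, 0, 1, 0], [0, 0, 0, 0, 0], [0, 0, 0, 0, 0]]

The characteristic polynomial is det(xI - A) = x^5, so the eigenvalues are 0 (algebraic multiplicity 5).

For λ = 0: rank(A) = 2, rank(A^2) = 0. The eigenspace has dimension 5 - 2 = 3, so there are 3 Jordan blocks; the rank sequence gives block sizes [2, 2, 1].

Assembling the blocks gives the Jordan form J above.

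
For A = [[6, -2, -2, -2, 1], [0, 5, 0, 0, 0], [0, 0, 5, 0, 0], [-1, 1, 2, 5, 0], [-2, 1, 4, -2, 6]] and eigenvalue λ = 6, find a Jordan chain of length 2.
We seek v_1 ∈ ker((A - 6I)^2) \ ker(A - 6I), then set v_{i+1} = (A - 6I) v_i.

One such chain is v_1 = [[0, 0, 0, 1, 3]]^T, v_2 = [[1, 0, 0, -1, -2]]^T. Check: (A - 6I) v_2 = [[0, 0, 0, 0, 0]]^T = 0.

v_1 = [[0, 0, 0, 1, 3]]^T, v_2 = [[1, 0, 0, -1, -2]]^T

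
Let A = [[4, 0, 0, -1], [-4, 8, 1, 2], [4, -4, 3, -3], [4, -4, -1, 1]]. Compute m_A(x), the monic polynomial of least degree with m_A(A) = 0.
m_A(x) = (x - 4)^3

The characteristic polynomial factors as (x - 4)^4. The minimal polynomial is ∏(x - λ)^{k_λ} where k_λ is the size of the largest Jordan block at λ.

For λ = 4: rank(A - 4I) = 2, and the largest Jordan block has size 3 (the smallest k with rank((A - 4I)^k) = rank((A - 4I)^(k+1))).

So m_A(x) = (x - 4)^3.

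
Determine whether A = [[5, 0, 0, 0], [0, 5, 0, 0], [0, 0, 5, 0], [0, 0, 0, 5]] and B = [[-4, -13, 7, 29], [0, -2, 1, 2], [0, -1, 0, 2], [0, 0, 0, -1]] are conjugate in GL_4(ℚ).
No.

trace(A) = 20 but trace(B) = -7. The trace is a similarity invariant, so A and B are not similar.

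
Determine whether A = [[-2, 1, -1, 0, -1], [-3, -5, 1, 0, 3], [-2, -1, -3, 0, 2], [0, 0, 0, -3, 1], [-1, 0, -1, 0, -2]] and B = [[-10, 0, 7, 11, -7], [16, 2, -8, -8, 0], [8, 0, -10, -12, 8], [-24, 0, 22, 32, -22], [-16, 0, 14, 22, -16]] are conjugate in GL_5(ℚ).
No.

trace(A) = -15 but trace(B) = -2. The trace is a similarity invariant, so A and B are not similar.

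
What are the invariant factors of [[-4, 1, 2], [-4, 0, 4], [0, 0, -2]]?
x + 2, (x + 2)^2

The Jordan structure of A has elementary divisors (x + 2)^2, (x + 2). Arranging the block sizes at each eigenvalue in decreasing order and taking row products gives the invariant factors.

Invariant factors (smallest first, each dividing the next): x + 2, (x + 2)^2.

Check: the last factor (x + 2)^2 is the minimal polynomial, and the product (x + 2)^3 is the characteristic polynomial.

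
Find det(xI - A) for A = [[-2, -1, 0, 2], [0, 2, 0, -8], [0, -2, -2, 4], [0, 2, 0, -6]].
χ_A(x) = (x + 2)^4

xI - A = [[x + 2, 1, 0, -2], [0, x - 2, 0, 8], [0, 2, x + 2, -4], [0, -2, 0, x + 6]].

Expanding det(xI - A) along the first row:
det(xI - A) = + (x + 2)·det([[x - 2, 0, 8], [2, x + 2, -4], [-2, 0, x + 6]]) - (1)·det([[0, 0, 8], [0, x + 2, -4], [0, 0, x + 6]]) + (0)·det([[0, x - 2, 8], [0, 2, -4], [0, -2, x + 6]]) - (-2)·det([[0, x - 2, 0], [0, 2, x + 2], [0, -2, 0]]).

Evaluating gives χ_A(x) = x^4 + 8x^3 + 24x^2 + 32x + 16 = (x + 2)^4.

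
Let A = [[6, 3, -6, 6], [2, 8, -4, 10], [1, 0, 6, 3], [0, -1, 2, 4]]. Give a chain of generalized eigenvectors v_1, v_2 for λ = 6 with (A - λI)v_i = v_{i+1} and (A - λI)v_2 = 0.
We seek v_1 ∈ ker((A - 6I)^2) \ ker(A - 6I), then set v_{i+1} = (A - 6I) v_i.

One such chain is v_1 = [[0, 1, 0, 0]]^T, v_2 = [[3, 2, 0, -1]]^T. Check: (A - 6I) v_2 = [[0, 0, 0, 0]]^T = 0.

v_1 = [[0, 1, 0, 0]]^T, v_2 = [[3, 2, 0, -1]]^T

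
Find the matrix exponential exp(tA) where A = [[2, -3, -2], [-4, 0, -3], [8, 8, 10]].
A has Jordan form J = [[4, 1, 0], [0, 4, 1], [0, 0, 4]] with A = PJP^{-1}, so e^{tA} = P e^{tJ} P^{-1}.

For a Jordan block J_k(λ), e^{tJ_k(λ)} = e^{λt} · (I + tN + t^2 N^2/2! + ... + t^{k-1} N^{k-1}/(k-1)!) where N is the nilpotent superdiagonal part.

Assembling the blocks and conjugating back gives the entries of e^{tA} as shown above.

e^{tA} = [[(1 - 2*t)*e^{4*t}, t*(t - 3)*e^{4*t}, t*(t - 4)*e^{4*t}/2], [-4*t*e^{4*t}, (2*t^2 - 4*t + 1)*e^{4*t}, t*(t - 3)*e^{4*t}], [8*t*e^{4*t}, 4*t*(2 - t)*e^{4*t}, (-2*t^2 + 6*t + 1)*e^{4*t}]]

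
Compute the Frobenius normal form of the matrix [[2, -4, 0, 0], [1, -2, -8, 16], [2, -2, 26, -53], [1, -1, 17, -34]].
R = [[0, 0, 0, -16], [1, 0, 0, -8], [0, 1, 0, -17], [0, 0, 1, -8]]

The invariant factors of A (the non-unit diagonal entries of the Smith normal form of xI - A over ℚ[x]) are (x + 4)^2(x^2 + 1), each dividing the next. The characteristic polynomial is their product, (x + 4)^2(x^2 + 1).

The rational canonical form is the block-diagonal matrix of companion matrices C(f_i):
R = [[0, 0, 0, -16], [1, 0, 0, -8], [0, 1, 0, -17], [0, 0, 1, -8]].

Note the characteristic polynomial does not split into linear factors over ℚ, so A has no Jordan form over ℚ; the rational canonical form exists over any field.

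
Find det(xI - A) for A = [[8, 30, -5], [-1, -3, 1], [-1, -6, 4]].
χ_A(x) = (x - 3)^3

xI - A = [[x - 8, -30, 5], [1, x + 3, -1], [1, 6, x - 4]].

Expanding det(xI - A) along the first row:
det(xI - A) = + (x - 8)·det([[x + 3, -1], [6, x - 4]]) - (-30)·det([[1, -1], [1, x - 4]]) + (5)·det([[1, x + 3], [1, 6]]).

Evaluating gives χ_A(x) = x^3 - 9x^2 + 27x - 27 = (x - 3)^3.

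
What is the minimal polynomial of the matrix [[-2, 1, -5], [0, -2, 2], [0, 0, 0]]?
m_A(x) = x(x + 2)^2

The characteristic polynomial factors as x(x + 2)^2. The minimal polynomial is ∏(x - λ)^{k_λ} where k_λ is the size of the largest Jordan block at λ.

For λ = -2: rank(A + 2I) = 2, and the largest Jordan block has size 2 (the smallest k with rank((A + 2I)^k) = rank((A + 2I)^(k+1))).
For λ = 0: rank(A) = 2, and the largest Jordan block has size 1 (the smallest k with rank(A^k) = rank(A^(k+1))).

So m_A(x) = x(x + 2)^2.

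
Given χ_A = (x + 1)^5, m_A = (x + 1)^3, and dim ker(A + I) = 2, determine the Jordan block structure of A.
λ = -1: algebraic multiplicity 5 (exponent in χ_A), largest block size 3 (exponent in m_A), 2 blocks (geometric multiplicity). These force block sizes [3, 2].

Jordan blocks: (-1, 3), (-1, 2)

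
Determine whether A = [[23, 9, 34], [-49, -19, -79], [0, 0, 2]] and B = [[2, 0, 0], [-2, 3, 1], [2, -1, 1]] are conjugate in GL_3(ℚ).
Both have characteristic polynomial (x - 2)^3, but the minimal polynomial of A is (x - 2)^3 while the minimal polynomial of B is (x - 2)^2. The minimal polynomial is a similarity invariant, so A and B are not similar.

No.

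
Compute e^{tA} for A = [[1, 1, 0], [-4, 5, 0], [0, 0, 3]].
A has Jordan form J = [[3, 1, 0], [0, 3, 0], [0, 0, 3]] with A = PJP^{-1}, so e^{tA} = P e^{tJ} P^{-1}.

For a Jordan block J_k(λ), e^{tJ_k(λ)} = e^{λt} · (I + tN + t^2 N^2/2! + ... + t^{k-1} N^{k-1}/(k-1)!) where N is the nilpotent superdiagonal part.

Assembling the blocks and conjugating back gives the entries of e^{tA} as shown above.

e^{tA} = [[(1 - 2*t)*e^{3*t}, t*e^{3*t}, 0], [-4*t*e^{3*t}, (2*t + 1)*e^{3*t}, 0], [0, 0, e^{3*t}]]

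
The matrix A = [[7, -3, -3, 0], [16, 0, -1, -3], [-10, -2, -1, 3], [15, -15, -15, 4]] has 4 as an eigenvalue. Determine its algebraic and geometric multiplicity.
The characteristic polynomial is (x - 4)^2(x - 1)^2, so the factor x - 4 appears with exponent 2: the algebraic multiplicity is 2.

rank(A - 4I) = 2, so the eigenspace has dimension 4 - 2 = 2: the geometric multiplicity is 2.

algebraic multiplicity 2, geometric multiplicity 2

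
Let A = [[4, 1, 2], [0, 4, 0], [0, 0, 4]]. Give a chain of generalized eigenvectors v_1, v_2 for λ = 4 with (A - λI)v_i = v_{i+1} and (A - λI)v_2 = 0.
v_1 = [[6, -5, 3]]^T, v_2 = [[1, 0, 0]]^T

We seek v_1 ∈ ker((A - 4I)^2) \ ker(A - 4I), then set v_{i+1} = (A - 4I) v_i.

One such chain is v_1 = [[6, -5, 3]]^T, v_2 = [[1, 0, 0]]^T. Check: (A - 4I) v_2 = [[0, 0, 0]]^T = 0.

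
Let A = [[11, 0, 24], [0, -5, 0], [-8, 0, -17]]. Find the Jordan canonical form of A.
J = [[-5, 0, 0], [0, -5, 0], [0, 0, -1]]

The characteristic polynomial is det(xI - A) = (x + 1)(x + 5)^2, so the eigenvalues are -5 (algebraic multiplicity 2), -1 (algebraic multiplicity 1).

For λ = -5: rank(A + 5I) = 1. The eigenspace has dimension 3 - 1 = 2, so there are 2 Jordan blocks; the rank sequence gives block sizes [1, 1].

For λ = -1: algebraic multiplicity 1 gives one 1×1 block.

Assembling the blocks gives the Jordan form J above.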